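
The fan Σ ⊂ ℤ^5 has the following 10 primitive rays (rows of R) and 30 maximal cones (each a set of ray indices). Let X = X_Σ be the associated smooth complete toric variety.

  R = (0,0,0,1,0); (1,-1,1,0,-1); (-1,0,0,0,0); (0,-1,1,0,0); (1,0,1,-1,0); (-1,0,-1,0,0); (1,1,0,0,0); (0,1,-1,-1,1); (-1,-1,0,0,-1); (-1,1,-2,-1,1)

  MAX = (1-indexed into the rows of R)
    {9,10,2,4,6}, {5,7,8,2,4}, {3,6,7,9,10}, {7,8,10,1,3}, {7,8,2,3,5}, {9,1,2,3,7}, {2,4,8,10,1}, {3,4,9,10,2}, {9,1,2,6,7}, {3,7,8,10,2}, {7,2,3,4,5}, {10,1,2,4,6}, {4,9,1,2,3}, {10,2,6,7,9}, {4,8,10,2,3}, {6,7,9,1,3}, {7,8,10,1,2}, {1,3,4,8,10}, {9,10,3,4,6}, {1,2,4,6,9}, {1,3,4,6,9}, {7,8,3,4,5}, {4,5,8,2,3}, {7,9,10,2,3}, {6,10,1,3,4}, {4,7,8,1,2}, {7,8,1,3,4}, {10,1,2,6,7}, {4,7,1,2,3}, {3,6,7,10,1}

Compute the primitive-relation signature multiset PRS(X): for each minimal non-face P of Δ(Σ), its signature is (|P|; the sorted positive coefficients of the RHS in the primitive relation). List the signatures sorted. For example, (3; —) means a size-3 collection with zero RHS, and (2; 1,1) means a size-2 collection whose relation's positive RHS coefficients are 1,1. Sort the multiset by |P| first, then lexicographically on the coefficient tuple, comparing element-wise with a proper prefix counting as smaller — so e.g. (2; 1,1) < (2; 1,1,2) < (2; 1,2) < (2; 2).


14 minimal non-faces of Δ(Σ) (on 10 rays):

  • {6,8}:  v_{6} + v_{8} = v_{10}  ⇒ sig = (2; 1)
  • {1,5}:  v_{1} + v_{5} = v_{4} + v_{7}  ⇒ sig = (2; 1,1)
  • {5,6}:  v_{5} + v_{6} = v_{2} + v_{3} + v_{8}  ⇒ sig = (2; 1,1,1)
  • {8,9}:  v_{8} + v_{9} = v_{2} + v_{3} + v_{10}  ⇒ sig = (2; 1,1,1)
  • {5,10}:  v_{5} + v_{10} = v_{2} + v_{3} + 2·v_{8}  ⇒ sig = (2; 1,1,2)
  • {5,9}:  v_{5} + v_{9} = 2·v_{2} + 2·v_{3} + v_{8}  ⇒ sig = (2; 1,2,2)
  • {4,6,7}:  v_{4} + v_{6} + v_{7} = 0  ⇒ sig = (3; —)
  • {2,3,6}:  v_{2} + v_{3} + v_{6} = v_{9}  ⇒ sig = (3; 1)
  • {4,7,10}:  v_{4} + v_{7} + v_{10} = v_{8}  ⇒ sig = (3; 1)
  • {4,7,9}:  v_{4} + v_{7} + v_{9} = v_{2} + v_{3}  ⇒ sig = (3; 1,1)
  • {1,9,10}:  v_{1} + v_{9} + v_{10} = 2·v_{6}  ⇒ sig = (3; 2)
  • {1,2,3,8}:  v_{1} + v_{2} + v_{3} + v_{8} = 0  ⇒ sig = (4; —)
  • {1,2,3,10}:  v_{1} + v_{2} + v_{3} + v_{10} = v_{6}  ⇒ sig = (4; 1)
  • {2,3,4,7,8}:  v_{2} + v_{3} + v_{4} + v_{7} + v_{8} = v_{5}  ⇒ sig = (5; 1)

Signatures (|P|; sorted positive RHS coefficients), sorted:
    (2; 1)
    (2; 1,1)
    (2; 1,1,1)
    (2; 1,1,1)
    (2; 1,1,2)
    (2; 1,2,2)
    (3; —)
    (3; 1)
    (3; 1)
    (3; 1,1)
    (3; 2)
    (4; —)
    (4; 1)
    (5; 1)


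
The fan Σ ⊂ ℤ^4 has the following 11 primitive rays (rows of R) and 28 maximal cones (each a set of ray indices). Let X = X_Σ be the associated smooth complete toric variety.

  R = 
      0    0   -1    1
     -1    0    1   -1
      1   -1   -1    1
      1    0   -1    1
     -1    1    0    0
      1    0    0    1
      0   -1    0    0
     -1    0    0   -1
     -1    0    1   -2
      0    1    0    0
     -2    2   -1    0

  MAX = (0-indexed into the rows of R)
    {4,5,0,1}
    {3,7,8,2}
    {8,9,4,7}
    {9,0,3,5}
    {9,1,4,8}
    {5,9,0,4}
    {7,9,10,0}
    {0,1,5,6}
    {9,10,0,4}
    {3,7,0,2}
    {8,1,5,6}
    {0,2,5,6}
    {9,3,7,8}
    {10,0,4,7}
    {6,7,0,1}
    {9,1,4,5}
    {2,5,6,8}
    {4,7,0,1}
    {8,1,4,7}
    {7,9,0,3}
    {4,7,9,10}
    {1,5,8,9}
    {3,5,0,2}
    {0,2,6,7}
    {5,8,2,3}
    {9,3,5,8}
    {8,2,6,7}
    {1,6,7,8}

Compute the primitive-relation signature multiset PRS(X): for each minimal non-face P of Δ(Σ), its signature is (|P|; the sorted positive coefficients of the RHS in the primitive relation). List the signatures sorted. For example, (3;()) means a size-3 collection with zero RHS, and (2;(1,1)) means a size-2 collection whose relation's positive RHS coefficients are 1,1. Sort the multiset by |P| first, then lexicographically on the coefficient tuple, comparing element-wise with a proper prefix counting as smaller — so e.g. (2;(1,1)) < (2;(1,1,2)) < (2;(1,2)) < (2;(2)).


Primitive collections (20):

  • {1,3}:  v_{1} + v_{3} = 0 — sig = (2;())
  • {5,7}:  v_{5} + v_{7} = 0 — sig = (2;())
  • {6,9}:  v_{6} + v_{9} = 0 — sig = (2;())
  • {0,8}:  v_{0} + v_{8} = v_{7} — sig = (2;(1))
  • {1,2}:  v_{1} + v_{2} = v_{6} — sig = (2;(1))
  • {2,4}:  v_{2} + v_{4} = v_{0} — sig = (2;(1))
  • {2,9}:  v_{2} + v_{9} = v_{3} — sig = (2;(1))
  • {3,6}:  v_{3} + v_{6} = v_{2} — sig = (2;(1))
  • {3,4}:  v_{3} + v_{4} = v_{0} + v_{9} — sig = (2;(1,1))
  • {4,6}:  v_{4} + v_{6} = v_{0} + v_{1} — sig = (2;(1,1))
  • {5,10}:  v_{5} + v_{10} = v_{0} + v_{4} + v_{9} — sig = (2;(1,1,1))
  • {6,10}:  v_{6} + v_{10} = v_{0} + v_{4} + v_{7} — sig = (2;(1,1,1))
  • {2,10}:  v_{2} + v_{10} = 2·v_{0} + v_{7} + v_{9} — sig = (2;(1,1,2))
  • {8,10}:  v_{8} + v_{10} = v_{4} + 2·v_{7} + v_{9} — sig = (2;(1,1,2))
  • {1,10}:  v_{1} + v_{10} = 2·v_{4} + v_{7} — sig = (2;(1,2))
  • {3,10}:  v_{3} + v_{10} = 2·v_{0} + v_{7} + 2·v_{9} — sig = (2;(1,2,2))
  • {0,1,9}:  v_{0} + v_{1} + v_{9} = v_{4} — sig = (3;(1))
  • {1,7,9}:  v_{1} + v_{7} + v_{9} = v_{4} + v_{8} — sig = (3;(1,1))
  • {4,5,8}:  v_{4} + v_{5} + v_{8} = v_{1} + v_{9} — sig = (3;(1,1))
  • {0,4,7,9}:  v_{0} + v_{4} + v_{7} + v_{9} = v_{10} — sig = (4;(1))

Signatures (|P|; sorted positive RHS coefficients), sorted:
[(2;()), (2;()), (2;()), (2;(1)), (2;(1)), (2;(1)), (2;(1)), (2;(1)), (2;(1,1)), (2;(1,1)), (2;(1,1,1)), (2;(1,1,1)), (2;(1,1,2)), (2;(1,1,2)), (2;(1,2)), (2;(1,2,2)), (3;(1)), (3;(1,1)), (3;(1,1)), (4;(1))]


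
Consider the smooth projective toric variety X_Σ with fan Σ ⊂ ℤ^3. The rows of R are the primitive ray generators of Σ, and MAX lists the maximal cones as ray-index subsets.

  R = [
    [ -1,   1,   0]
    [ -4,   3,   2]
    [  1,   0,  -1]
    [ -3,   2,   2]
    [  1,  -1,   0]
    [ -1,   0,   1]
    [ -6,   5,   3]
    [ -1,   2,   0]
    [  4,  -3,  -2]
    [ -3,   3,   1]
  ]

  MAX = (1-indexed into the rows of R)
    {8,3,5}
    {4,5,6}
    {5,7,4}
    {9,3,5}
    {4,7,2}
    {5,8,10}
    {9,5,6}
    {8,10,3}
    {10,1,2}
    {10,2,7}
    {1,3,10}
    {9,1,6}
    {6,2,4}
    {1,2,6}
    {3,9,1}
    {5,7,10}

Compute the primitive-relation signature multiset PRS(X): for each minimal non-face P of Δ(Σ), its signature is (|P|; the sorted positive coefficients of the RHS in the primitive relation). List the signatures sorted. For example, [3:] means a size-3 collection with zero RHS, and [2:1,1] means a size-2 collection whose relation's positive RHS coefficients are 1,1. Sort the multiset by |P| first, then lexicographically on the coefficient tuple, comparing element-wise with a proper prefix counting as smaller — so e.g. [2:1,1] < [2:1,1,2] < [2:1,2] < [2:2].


The 22 primitive collections of Σ (r=10, n=3):

  {1,5}:  v_{1} + v_{5} = 0  ⇒ sig = [2:]
  {2,9}:  v_{2} + v_{9} = 0  ⇒ sig = [2:]
  {3,6}:  v_{3} + v_{6} = 0  ⇒ sig = [2:]
  {1,4}:  v_{1} + v_{4} = v_{2}  ⇒ sig = [2:1]
  {2,3}:  v_{2} + v_{3} = v_{10}  ⇒ sig = [2:1]
  {2,5}:  v_{2} + v_{5} = v_{4}  ⇒ sig = [2:1]
  {4,9}:  v_{4} + v_{9} = v_{5}  ⇒ sig = [2:1]
  {4,10}:  v_{4} + v_{10} = v_{7}  ⇒ sig = [2:1]
  {6,10}:  v_{6} + v_{10} = v_{2}  ⇒ sig = [2:1]
  {9,10}:  v_{9} + v_{10} = v_{3}  ⇒ sig = [2:1]
  {1,7}:  v_{1} + v_{7} = v_{2} + v_{10}  ⇒ sig = [2:1,1]
  {1,8}:  v_{1} + v_{8} = v_{3} + v_{10}  ⇒ sig = [2:1,1]
  {3,4}:  v_{3} + v_{4} = v_{5} + v_{10}  ⇒ sig = [2:1,1]
  {6,7}:  v_{6} + v_{7} = v_{2} + v_{4}  ⇒ sig = [2:1,1]
  {6,8}:  v_{6} + v_{8} = v_{5} + v_{10}  ⇒ sig = [2:1,1]
  {7,9}:  v_{7} + v_{9} = v_{5} + v_{10}  ⇒ sig = [2:1,1]
  {2,8}:  v_{2} + v_{8} = v_{5} + 2·v_{10}  ⇒ sig = [2:1,2]
  {3,7}:  v_{3} + v_{7} = v_{5} + 2·v_{10}  ⇒ sig = [2:1,2]
  {8,9}:  v_{8} + v_{9} = 2·v_{3} + v_{5}  ⇒ sig = [2:1,2]
  {4,8}:  v_{4} + v_{8} = 2·v_{5} + 2·v_{10}  ⇒ sig = [2:2,2]
  {7,8}:  v_{7} + v_{8} = 2·v_{5} + 3·v_{10}  ⇒ sig = [2:2,3]
  {3,5,10}:  v_{3} + v_{5} + v_{10} = v_{8}  ⇒ sig = [3:1]

Sorted signature multiset PRS(X):
[[2:], [2:], [2:], [2:1], [2:1], [2:1], [2:1], [2:1], [2:1], [2:1], [2:1,1], [2:1,1], [2:1,1], [2:1,1], [2:1,1], [2:1,1], [2:1,2], [2:1,2], [2:1,2], [2:2,2], [2:2,3], [3:1]]


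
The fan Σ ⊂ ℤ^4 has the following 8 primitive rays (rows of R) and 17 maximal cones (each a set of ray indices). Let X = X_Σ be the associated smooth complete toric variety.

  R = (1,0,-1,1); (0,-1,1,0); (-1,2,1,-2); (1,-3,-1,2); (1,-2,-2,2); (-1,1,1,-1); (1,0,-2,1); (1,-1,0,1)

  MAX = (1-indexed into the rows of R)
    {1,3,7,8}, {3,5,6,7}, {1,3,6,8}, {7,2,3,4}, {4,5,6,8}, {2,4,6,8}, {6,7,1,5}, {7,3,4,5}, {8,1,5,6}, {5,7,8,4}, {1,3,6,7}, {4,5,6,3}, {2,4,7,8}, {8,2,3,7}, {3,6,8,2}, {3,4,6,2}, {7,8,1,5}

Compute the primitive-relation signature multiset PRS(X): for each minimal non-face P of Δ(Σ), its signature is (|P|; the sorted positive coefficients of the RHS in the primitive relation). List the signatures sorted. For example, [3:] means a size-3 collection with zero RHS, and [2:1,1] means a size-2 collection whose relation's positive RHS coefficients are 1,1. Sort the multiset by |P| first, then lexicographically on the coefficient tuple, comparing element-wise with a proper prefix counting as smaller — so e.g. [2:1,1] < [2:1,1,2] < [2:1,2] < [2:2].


The 9 primitive collections of Σ (r=8, n=4):

  • {1,2}:  v_{1} + v_{2} = v_{8}  →  sig = [2:1]
  • {2,5}:  v_{2} + v_{5} = v_{4}  →  sig = [2:1]
  • {1,4}:  v_{1} + v_{4} = v_{5} + v_{8}  →  sig = [2:1,1]
  • {2,6,7}:  v_{2} + v_{6} + v_{7} = 0  →  sig = [3:]
  • {1,3,5}:  v_{1} + v_{3} + v_{5} = v_{7}  →  sig = [3:1]
  • {4,6,7}:  v_{4} + v_{6} + v_{7} = v_{5}  →  sig = [3:1]
  • {6,7,8}:  v_{6} + v_{7} + v_{8} = v_{1}  →  sig = [3:1]
  • {3,5,8}:  v_{3} + v_{5} + v_{8} = v_{2} + v_{7}  →  sig = [3:1,1]
  • {3,4,8}:  v_{3} + v_{4} + v_{8} = 2·v_{2} + v_{7}  →  sig = [3:1,2]

Sorted signature multiset PRS(X):
{ [2:1] ×2,  [2:1,1],  [3:],  [3:1] ×3,  [3:1,1],  [3:1,2] }


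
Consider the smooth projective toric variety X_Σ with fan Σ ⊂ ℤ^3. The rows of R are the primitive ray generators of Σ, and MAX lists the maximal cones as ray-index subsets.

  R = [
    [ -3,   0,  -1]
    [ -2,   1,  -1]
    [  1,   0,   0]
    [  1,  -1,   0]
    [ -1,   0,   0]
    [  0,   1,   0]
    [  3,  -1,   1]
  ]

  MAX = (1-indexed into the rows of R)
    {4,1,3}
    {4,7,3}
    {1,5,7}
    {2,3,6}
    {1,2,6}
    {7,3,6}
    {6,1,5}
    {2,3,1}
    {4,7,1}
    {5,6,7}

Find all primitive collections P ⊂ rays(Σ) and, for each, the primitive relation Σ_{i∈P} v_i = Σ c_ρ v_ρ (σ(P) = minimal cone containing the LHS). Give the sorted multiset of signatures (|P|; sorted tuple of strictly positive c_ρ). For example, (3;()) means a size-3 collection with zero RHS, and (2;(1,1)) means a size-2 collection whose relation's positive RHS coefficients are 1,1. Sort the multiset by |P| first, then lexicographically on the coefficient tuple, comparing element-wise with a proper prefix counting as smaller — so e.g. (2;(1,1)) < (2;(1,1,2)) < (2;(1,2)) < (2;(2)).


Σ has 9 primitive collections:

  P={3,5}:  v_{3} + v_{5} = 0 — sig = (2;())
  P={2,7}:  v_{2} + v_{7} = v_{3} — sig = (2;(1))
  P={4,6}:  v_{4} + v_{6} = v_{3} — sig = (2;(1))
  P={2,5}:  v_{2} + v_{5} = v_{1} + v_{6} — sig = (2;(1,1))
  P={4,5}:  v_{4} + v_{5} = v_{1} + v_{7} — sig = (2;(1,1))
  P={2,4}:  v_{2} + v_{4} = v_{1} + 2·v_{3} — sig = (2;(1,2))
  P={1,6,7}:  v_{1} + v_{6} + v_{7} = 0 — sig = (3;())
  P={1,3,6}:  v_{1} + v_{3} + v_{6} = v_{2} — sig = (3;(1))
  P={1,3,7}:  v_{1} + v_{3} + v_{7} = v_{4} — sig = (3;(1))

Hence PRS(X_Σ) =
{ (2;()),  (2;(1)) ×2,  (2;(1,1)) ×2,  (2;(1,2)),  (3;()),  (3;(1)) ×2 }


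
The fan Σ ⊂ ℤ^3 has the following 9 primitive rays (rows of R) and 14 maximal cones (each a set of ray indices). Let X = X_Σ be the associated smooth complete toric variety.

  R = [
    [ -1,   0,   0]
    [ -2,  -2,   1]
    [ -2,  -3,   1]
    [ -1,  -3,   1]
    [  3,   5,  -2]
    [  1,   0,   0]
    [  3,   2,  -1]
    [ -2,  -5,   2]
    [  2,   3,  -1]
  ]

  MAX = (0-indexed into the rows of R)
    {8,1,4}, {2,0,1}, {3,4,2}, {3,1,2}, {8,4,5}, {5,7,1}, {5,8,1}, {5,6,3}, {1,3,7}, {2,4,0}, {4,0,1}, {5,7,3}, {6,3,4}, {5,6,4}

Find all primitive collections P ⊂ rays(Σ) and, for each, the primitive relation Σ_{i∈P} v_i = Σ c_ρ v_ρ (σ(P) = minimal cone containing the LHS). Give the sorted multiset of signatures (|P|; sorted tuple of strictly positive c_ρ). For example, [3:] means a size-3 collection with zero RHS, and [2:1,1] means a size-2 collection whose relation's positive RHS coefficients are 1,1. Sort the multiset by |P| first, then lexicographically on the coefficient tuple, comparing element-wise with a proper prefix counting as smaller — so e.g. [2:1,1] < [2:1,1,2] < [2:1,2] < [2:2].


20 collections generate NE(X_Σ); each relation:

  P={0,5}:  v_{0} + v_{5} = 0 ; sig = [2:]
  P={2,8}:  v_{2} + v_{8} = 0 ; sig = [2:]
  P={0,3}:  v_{0} + v_{3} = v_{2} ; sig = [2:1]
  P={1,6}:  v_{1} + v_{6} = v_{5} ; sig = [2:1]
  P={2,5}:  v_{2} + v_{5} = v_{3} ; sig = [2:1]
  P={3,8}:  v_{3} + v_{8} = v_{5} ; sig = [2:1]
  P={4,7}:  v_{4} + v_{7} = v_{5} ; sig = [2:1]
  P={0,6}:  v_{0} + v_{6} = v_{3} + v_{4} ; sig = [2:1,1]
  P={0,7}:  v_{0} + v_{7} = v_{1} + v_{3} ; sig = [2:1,1]
  P={0,8}:  v_{0} + v_{8} = v_{1} + v_{4} ; sig = [2:1,1]
  P={2,6}:  v_{2} + v_{6} = 2·v_{3} + v_{4} ; sig = [2:1,2]
  P={2,7}:  v_{2} + v_{7} = v_{1} + 2·v_{3} ; sig = [2:1,2]
  P={6,7}:  v_{6} + v_{7} = v_{3} + 2·v_{5} ; sig = [2:1,2]
  P={6,8}:  v_{6} + v_{8} = v_{4} + 2·v_{5} ; sig = [2:1,2]
  P={7,8}:  v_{7} + v_{8} = v_{1} + 2·v_{5} ; sig = [2:1,2]
  P={1,3,4}:  v_{1} + v_{3} + v_{4} = 0 ; sig = [3:]
  P={1,2,4}:  v_{1} + v_{2} + v_{4} = v_{0} ; sig = [3:1]
  P={1,3,5}:  v_{1} + v_{3} + v_{5} = v_{7} ; sig = [3:1]
  P={1,4,5}:  v_{1} + v_{4} + v_{5} = v_{8} ; sig = [3:1]
  P={3,4,5}:  v_{3} + v_{4} + v_{5} = v_{6} ; sig = [3:1]

Sorted signature multiset PRS(X):
    |P|=2: 15 collections, coeffs (), (), (1), (1), (1), (1), (1), (1,1), (1,1), (1,1), (1,2), (1,2), (1,2), (1,2), (1,2)
    |P|=3: 5 collections, coeffs (), (1), (1), (1), (1)


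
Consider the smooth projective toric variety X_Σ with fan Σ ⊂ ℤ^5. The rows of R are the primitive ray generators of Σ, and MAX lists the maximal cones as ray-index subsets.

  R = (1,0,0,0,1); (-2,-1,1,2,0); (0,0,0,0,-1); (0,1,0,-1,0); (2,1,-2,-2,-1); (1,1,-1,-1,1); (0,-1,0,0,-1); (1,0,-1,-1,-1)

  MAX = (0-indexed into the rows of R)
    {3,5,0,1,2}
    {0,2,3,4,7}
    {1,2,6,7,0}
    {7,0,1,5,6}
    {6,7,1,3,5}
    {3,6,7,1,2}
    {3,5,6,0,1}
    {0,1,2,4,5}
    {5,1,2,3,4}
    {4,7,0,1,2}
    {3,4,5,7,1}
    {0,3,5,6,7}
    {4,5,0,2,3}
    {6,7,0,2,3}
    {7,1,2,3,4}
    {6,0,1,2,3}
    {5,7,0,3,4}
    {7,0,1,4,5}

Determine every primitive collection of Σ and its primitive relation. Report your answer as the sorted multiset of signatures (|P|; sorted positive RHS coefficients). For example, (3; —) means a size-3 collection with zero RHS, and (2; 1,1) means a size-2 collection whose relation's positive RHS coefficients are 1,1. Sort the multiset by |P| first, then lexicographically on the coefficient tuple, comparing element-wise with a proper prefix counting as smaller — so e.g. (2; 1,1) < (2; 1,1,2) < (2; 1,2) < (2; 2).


|primitive collections| = 5. Relations:

  P = {4,6}:  v_{4} + v_{6} = 2·v_{7}  ⟹  sig = (2; 2)
  P = {2,5,6}:  v_{2} + v_{5} + v_{6} = v_{7}  ⟹  sig = (3; 1)
  P = {2,5,7}:  v_{2} + v_{5} + v_{7} = v_{4}  ⟹  sig = (3; 1)
  P = {0,1,3,7}:  v_{0} + v_{1} + v_{3} + v_{7} = 0  ⟹  sig = (4; —)
  P = {0,1,3,4}:  v_{0} + v_{1} + v_{3} + v_{4} = v_{2} + v_{5}  ⟹  sig = (4; 1,1)

so the primitive-relation signature multiset is
{ (2; 2),  (3; 1) ×2,  (4; —),  (4; 1,1) }


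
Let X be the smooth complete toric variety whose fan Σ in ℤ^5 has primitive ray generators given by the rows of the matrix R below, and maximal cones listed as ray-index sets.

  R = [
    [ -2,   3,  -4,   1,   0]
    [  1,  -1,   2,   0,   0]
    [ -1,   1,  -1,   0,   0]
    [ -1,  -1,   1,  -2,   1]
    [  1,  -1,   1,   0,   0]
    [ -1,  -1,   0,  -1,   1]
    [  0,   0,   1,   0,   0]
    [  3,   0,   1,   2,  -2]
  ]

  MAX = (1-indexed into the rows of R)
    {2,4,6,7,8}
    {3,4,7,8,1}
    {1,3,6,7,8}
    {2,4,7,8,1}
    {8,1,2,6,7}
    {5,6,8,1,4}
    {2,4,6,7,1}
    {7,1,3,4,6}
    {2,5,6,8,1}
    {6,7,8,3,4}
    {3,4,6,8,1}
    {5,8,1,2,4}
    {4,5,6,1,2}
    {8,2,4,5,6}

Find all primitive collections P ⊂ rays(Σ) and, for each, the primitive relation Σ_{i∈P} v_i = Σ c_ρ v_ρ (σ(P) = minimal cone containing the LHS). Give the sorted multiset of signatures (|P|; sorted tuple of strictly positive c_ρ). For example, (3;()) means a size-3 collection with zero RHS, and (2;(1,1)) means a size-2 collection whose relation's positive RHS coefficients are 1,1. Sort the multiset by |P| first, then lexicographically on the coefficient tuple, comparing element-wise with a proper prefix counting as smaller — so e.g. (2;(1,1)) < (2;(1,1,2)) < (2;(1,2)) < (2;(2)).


Σ has 5 primitive collections:

  P={3,5}:  v_{3} + v_{5} = 0  ⟹  sig = (2;())
  P={2,3}:  v_{2} + v_{3} = v_{7}  ⟹  sig = (2;(1))
  P={5,7}:  v_{5} + v_{7} = v_{2}  ⟹  sig = (2;(1))
  P={1,2,4,6,8}:  v_{1} + v_{2} + v_{4} + v_{6} + v_{8} = 0  ⟹  sig = (5;())
  P={1,4,6,7,8}:  v_{1} + v_{4} + v_{6} + v_{7} + v_{8} = v_{3}  ⟹  sig = (5;(1))

so the primitive-relation signature multiset is
    (2;())
    (2;(1))
    (2;(1))
    (5;())
    (5;(1))


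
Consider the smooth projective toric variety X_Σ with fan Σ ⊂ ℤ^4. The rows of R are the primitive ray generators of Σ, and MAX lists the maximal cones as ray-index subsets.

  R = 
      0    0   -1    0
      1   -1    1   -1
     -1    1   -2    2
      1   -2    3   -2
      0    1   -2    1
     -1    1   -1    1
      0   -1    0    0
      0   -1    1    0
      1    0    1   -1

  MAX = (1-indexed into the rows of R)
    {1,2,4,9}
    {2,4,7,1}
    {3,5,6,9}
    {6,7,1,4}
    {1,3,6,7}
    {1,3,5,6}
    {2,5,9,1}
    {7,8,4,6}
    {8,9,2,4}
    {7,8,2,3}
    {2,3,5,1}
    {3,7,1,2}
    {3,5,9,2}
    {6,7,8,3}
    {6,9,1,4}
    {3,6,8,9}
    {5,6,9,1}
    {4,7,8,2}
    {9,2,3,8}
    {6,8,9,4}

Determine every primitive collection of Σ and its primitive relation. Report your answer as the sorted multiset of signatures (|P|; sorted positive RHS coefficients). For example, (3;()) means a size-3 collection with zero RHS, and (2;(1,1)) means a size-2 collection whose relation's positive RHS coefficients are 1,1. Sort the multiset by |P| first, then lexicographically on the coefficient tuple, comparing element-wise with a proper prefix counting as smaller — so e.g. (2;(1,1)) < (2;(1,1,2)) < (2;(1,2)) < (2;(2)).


Minimal non-faces — 8 found among 9 rays, 20 max cones:

  {2,6}:  v_{2} + v_{6} = 0 ; sig = (2;())
  {1,8}:  v_{1} + v_{8} = v_{7} ; sig = (2;(1))
  {3,4}:  v_{3} + v_{4} = v_{8} ; sig = (2;(1))
  {4,5}:  v_{4} + v_{5} = v_{2} ; sig = (2;(1))
  {7,9}:  v_{7} + v_{9} = v_{2} ; sig = (2;(1))
  {5,8}:  v_{5} + v_{8} = v_{2} + v_{3} ; sig = (2;(1,1))
  {5,7}:  v_{5} + v_{7} = v_{1} + v_{2} + v_{3} ; sig = (2;(1,1,1))
  {1,3,9}:  v_{1} + v_{3} + v_{9} = v_{5} ; sig = (3;(1))

Hence PRS(X_Σ) =
{ (2;()),  (2;(1)) ×4,  (2;(1,1)),  (2;(1,1,1)),  (3;(1)) }


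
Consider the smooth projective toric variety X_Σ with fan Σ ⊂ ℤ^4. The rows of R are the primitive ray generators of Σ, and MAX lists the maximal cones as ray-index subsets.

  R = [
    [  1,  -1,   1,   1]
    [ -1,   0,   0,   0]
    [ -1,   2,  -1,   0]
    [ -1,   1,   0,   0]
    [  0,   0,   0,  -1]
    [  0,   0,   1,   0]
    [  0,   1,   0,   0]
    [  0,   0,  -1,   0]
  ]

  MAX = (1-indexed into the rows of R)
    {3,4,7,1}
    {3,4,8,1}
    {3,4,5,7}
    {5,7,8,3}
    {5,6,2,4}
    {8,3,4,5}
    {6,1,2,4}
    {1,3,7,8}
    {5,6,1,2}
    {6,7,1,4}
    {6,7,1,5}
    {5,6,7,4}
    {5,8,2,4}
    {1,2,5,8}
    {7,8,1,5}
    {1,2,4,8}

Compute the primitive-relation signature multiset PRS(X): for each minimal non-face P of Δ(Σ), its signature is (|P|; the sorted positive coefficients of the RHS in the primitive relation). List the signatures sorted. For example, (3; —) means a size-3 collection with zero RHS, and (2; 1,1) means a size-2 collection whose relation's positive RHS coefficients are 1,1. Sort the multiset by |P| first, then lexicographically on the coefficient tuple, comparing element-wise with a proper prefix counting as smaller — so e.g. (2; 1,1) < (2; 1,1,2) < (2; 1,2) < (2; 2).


Σ has 7 primitive collections:

  P={6,8}:  v_{6} + v_{8} = 0  so sig = (2; —)
  P={2,7}:  v_{2} + v_{7} = v_{4}  so sig = (2; 1)
  P={3,6}:  v_{3} + v_{6} = v_{4} + v_{7}  so sig = (2; 1,1)
  P={2,3}:  v_{2} + v_{3} = 2·v_{4} + v_{8}  so sig = (2; 1,2)
  P={1,3,5}:  v_{1} + v_{3} + v_{5} = v_{7}  so sig = (3; 1)
  P={1,4,5}:  v_{1} + v_{4} + v_{5} = v_{6}  so sig = (3; 1)
  P={4,7,8}:  v_{4} + v_{7} + v_{8} = v_{3}  so sig = (3; 1)

so the primitive-relation signature multiset is
[(2; —), (2; 1), (2; 1,1), (2; 1,2), (3; 1), (3; 1), (3; 1)]


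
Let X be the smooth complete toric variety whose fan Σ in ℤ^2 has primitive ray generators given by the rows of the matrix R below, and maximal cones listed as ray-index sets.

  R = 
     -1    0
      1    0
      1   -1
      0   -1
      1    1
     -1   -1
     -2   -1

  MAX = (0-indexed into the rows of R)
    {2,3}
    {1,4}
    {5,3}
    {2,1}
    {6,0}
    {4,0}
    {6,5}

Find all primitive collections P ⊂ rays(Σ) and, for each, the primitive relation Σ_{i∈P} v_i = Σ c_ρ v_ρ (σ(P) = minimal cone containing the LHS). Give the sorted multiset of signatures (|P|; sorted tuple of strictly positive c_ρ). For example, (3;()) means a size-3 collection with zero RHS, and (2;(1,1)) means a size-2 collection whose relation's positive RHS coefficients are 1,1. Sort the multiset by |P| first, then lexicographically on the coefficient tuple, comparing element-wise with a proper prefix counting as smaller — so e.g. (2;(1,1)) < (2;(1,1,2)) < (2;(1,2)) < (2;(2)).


Δ(Σ) — 7 vertices, 14 min non-faces:

  P={0,1}:  v_{0} + v_{1} = 0  →  sig = (2;())
  P={4,5}:  v_{4} + v_{5} = 0  →  sig = (2;())
  P={0,2}:  v_{0} + v_{2} = v_{3}  →  sig = (2;(1))
  P={0,3}:  v_{0} + v_{3} = v_{5}  →  sig = (2;(1))
  P={0,5}:  v_{0} + v_{5} = v_{6}  →  sig = (2;(1))
  P={1,3}:  v_{1} + v_{3} = v_{2}  →  sig = (2;(1))
  P={1,5}:  v_{1} + v_{5} = v_{3}  →  sig = (2;(1))
  P={1,6}:  v_{1} + v_{6} = v_{5}  →  sig = (2;(1))
  P={3,4}:  v_{3} + v_{4} = v_{1}  →  sig = (2;(1))
  P={4,6}:  v_{4} + v_{6} = v_{0}  →  sig = (2;(1))
  P={2,6}:  v_{2} + v_{6} = v_{3} + v_{5}  →  sig = (2;(1,1))
  P={2,4}:  v_{2} + v_{4} = 2·v_{1}  →  sig = (2;(2))
  P={2,5}:  v_{2} + v_{5} = 2·v_{3}  →  sig = (2;(2))
  P={3,6}:  v_{3} + v_{6} = 2·v_{5}  →  sig = (2;(2))

Signatures (|P|; sorted positive RHS coefficients), sorted:
    |P|=2: 14 collections, coeffs (), (), (1), (1), (1), (1), (1), (1), (1), (1), (1,1), (2), (2), (2)


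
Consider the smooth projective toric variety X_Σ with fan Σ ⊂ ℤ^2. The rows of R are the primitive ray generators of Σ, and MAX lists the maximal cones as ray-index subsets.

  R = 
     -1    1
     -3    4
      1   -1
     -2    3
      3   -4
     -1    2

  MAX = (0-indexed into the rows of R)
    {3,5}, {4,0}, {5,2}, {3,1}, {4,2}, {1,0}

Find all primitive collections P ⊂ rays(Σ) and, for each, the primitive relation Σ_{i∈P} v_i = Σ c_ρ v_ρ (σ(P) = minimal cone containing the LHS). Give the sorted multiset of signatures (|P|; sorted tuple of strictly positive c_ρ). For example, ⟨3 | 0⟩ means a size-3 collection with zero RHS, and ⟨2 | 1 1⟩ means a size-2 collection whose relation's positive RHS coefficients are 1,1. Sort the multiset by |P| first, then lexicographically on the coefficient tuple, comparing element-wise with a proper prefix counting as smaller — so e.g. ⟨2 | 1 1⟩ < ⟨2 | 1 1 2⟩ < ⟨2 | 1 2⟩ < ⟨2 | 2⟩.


Minimal non-faces — 9 found among 6 rays, 6 max cones:

  P={0,2}:  v_{0} + v_{2} = 0  ⇒ sig = ⟨2 | 0⟩
  P={1,4}:  v_{1} + v_{4} = 0  ⇒ sig = ⟨2 | 0⟩
  P={0,3}:  v_{0} + v_{3} = v_{1}  ⇒ sig = ⟨2 | 1⟩
  P={0,5}:  v_{0} + v_{5} = v_{3}  ⇒ sig = ⟨2 | 1⟩
  P={1,2}:  v_{1} + v_{2} = v_{3}  ⇒ sig = ⟨2 | 1⟩
  P={2,3}:  v_{2} + v_{3} = v_{5}  ⇒ sig = ⟨2 | 1⟩
  P={3,4}:  v_{3} + v_{4} = v_{2}  ⇒ sig = ⟨2 | 1⟩
  P={1,5}:  v_{1} + v_{5} = 2·v_{3}  ⇒ sig = ⟨2 | 2⟩
  P={4,5}:  v_{4} + v_{5} = 2·v_{2}  ⇒ sig = ⟨2 | 2⟩

Signatures (|P|; sorted positive RHS coefficients), sorted:
    ⟨2 | 0⟩
    ⟨2 | 0⟩
    ⟨2 | 1⟩
    ⟨2 | 1⟩
    ⟨2 | 1⟩
    ⟨2 | 1⟩
    ⟨2 | 1⟩
    ⟨2 | 2⟩
    ⟨2 | 2⟩


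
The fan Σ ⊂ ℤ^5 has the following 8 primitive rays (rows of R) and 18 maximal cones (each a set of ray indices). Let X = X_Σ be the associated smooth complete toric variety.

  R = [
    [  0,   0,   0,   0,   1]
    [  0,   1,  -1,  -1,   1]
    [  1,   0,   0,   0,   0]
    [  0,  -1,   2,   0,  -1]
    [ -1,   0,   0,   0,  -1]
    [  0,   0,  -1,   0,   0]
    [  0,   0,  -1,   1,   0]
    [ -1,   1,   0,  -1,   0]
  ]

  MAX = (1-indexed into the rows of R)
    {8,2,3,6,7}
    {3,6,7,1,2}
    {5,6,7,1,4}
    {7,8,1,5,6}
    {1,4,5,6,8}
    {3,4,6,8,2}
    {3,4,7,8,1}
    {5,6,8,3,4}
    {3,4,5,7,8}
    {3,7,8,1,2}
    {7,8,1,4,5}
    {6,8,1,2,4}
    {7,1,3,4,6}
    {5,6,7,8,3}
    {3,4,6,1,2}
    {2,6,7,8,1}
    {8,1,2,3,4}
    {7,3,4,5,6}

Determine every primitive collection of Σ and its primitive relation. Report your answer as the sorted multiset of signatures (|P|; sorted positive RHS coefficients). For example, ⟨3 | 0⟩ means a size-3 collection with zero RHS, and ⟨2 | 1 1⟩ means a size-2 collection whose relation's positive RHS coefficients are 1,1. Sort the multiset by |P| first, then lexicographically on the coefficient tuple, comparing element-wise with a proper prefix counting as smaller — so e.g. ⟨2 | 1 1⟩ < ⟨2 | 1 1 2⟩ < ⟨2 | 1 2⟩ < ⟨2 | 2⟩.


Primitive collections (5):

  P={2,5}:  v_{2} + v_{5} = v_{6} + v_{8} — sig = ⟨2 | 1 1⟩
  P={1,3,5}:  v_{1} + v_{3} + v_{5} = 0 — sig = ⟨3 | 0⟩
  P={2,4,7}:  v_{2} + v_{4} + v_{7} = 0 — sig = ⟨3 | 0⟩
  P={1,3,6,8}:  v_{1} + v_{3} + v_{6} + v_{8} = v_{2} — sig = ⟨4 | 1⟩
  P={4,6,7,8}:  v_{4} + v_{6} + v_{7} + v_{8} = v_{5} — sig = ⟨4 | 1⟩

Sorted signature multiset PRS(X):
    ⟨2 | 1 1⟩
    ⟨3 | 0⟩
    ⟨3 | 0⟩
    ⟨4 | 1⟩
    ⟨4 | 1⟩


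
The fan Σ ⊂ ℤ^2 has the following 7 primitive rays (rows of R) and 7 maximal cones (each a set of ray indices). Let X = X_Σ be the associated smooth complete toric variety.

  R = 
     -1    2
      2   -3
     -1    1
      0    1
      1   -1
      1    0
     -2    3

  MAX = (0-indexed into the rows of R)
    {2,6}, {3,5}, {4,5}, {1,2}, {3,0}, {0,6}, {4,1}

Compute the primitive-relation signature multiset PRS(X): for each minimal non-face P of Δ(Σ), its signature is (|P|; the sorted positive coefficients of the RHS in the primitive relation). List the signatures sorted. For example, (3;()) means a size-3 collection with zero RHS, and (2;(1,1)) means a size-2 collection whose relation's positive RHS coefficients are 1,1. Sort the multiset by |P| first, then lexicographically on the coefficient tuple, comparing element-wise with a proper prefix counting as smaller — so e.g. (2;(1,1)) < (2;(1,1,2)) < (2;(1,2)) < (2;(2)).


14 minimal non-faces of Δ(Σ) (on 7 rays):

  • {1,6}:  v_{1} + v_{6} = 0  ⇒ sig = (2;())
  • {2,4}:  v_{2} + v_{4} = 0  ⇒ sig = (2;())
  • {0,1}:  v_{0} + v_{1} = v_{4}  ⇒ sig = (2;(1))
  • {0,2}:  v_{0} + v_{2} = v_{6}  ⇒ sig = (2;(1))
  • {0,4}:  v_{0} + v_{4} = v_{3}  ⇒ sig = (2;(1))
  • {2,3}:  v_{2} + v_{3} = v_{0}  ⇒ sig = (2;(1))
  • {2,5}:  v_{2} + v_{5} = v_{3}  ⇒ sig = (2;(1))
  • {3,4}:  v_{3} + v_{4} = v_{5}  ⇒ sig = (2;(1))
  • {4,6}:  v_{4} + v_{6} = v_{0}  ⇒ sig = (2;(1))
  • {5,6}:  v_{5} + v_{6} = v_{0} + v_{3}  ⇒ sig = (2;(1,1))
  • {0,5}:  v_{0} + v_{5} = 2·v_{3}  ⇒ sig = (2;(2))
  • {1,3}:  v_{1} + v_{3} = 2·v_{4}  ⇒ sig = (2;(2))
  • {3,6}:  v_{3} + v_{6} = 2·v_{0}  ⇒ sig = (2;(2))
  • {1,5}:  v_{1} + v_{5} = 3·v_{4}  ⇒ sig = (2;(3))

Sorted signature multiset PRS(X):
{ (2;()) ×2,  (2;(1)) ×7,  (2;(1,1)),  (2;(2)) ×3,  (2;(3)) }


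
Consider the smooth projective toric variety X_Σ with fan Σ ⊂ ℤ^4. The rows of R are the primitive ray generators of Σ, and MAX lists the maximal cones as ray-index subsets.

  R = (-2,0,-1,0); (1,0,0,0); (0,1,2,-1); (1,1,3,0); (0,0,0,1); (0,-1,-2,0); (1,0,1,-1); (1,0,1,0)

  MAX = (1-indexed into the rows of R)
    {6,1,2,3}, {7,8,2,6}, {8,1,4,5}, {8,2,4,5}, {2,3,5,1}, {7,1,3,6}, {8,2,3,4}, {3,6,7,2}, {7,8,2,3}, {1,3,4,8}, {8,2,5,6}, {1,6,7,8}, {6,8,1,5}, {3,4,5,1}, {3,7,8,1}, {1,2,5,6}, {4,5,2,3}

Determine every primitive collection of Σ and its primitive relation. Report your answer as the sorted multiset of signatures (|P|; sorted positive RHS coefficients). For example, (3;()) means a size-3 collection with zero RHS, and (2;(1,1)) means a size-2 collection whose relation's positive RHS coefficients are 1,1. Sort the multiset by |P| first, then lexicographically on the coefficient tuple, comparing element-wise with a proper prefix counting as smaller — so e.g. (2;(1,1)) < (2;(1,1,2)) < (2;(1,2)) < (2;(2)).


9 collections generate NE(X_Σ); each relation:

  {4,6}:  v_{4} + v_{6} = v_{8}  →  sig = (2;(1))
  {5,7}:  v_{5} + v_{7} = v_{8}  →  sig = (2;(1))
  {4,7}:  v_{4} + v_{7} = v_{3} + 2·v_{8}  →  sig = (2;(1,2))
  {1,2,8}:  v_{1} + v_{2} + v_{8} = 0  →  sig = (3;())
  {3,5,6}:  v_{3} + v_{5} + v_{6} = 0  →  sig = (3;())
  {3,5,8}:  v_{3} + v_{5} + v_{8} = v_{4}  →  sig = (3;(1))
  {3,6,8}:  v_{3} + v_{6} + v_{8} = v_{7}  →  sig = (3;(1))
  {1,2,4}:  v_{1} + v_{2} + v_{4} = v_{3} + v_{5}  →  sig = (3;(1,1))
  {1,2,7}:  v_{1} + v_{2} + v_{7} = v_{3} + v_{6}  →  sig = (3;(1,1))

so the primitive-relation signature multiset is
    (2;(1))
    (2;(1))
    (2;(1,2))
    (3;())
    (3;())
    (3;(1))
    (3;(1))
    (3;(1,1))
    (3;(1,1))


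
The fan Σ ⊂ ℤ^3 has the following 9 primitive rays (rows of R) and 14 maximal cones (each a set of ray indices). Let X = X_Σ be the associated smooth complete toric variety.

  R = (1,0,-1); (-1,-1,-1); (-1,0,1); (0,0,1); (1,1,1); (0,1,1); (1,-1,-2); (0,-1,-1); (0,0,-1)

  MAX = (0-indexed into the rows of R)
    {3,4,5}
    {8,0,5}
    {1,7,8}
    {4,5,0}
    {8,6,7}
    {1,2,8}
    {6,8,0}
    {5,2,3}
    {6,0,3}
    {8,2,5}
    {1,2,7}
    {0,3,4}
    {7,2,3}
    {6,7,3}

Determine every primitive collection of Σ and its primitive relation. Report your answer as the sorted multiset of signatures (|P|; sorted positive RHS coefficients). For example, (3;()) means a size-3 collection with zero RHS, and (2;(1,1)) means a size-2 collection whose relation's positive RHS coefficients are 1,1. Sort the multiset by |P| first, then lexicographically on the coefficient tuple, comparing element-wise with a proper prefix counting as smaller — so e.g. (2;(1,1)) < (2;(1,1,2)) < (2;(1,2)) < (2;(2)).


17 collections generate NE(X_Σ); each relation:

  • {0,2}:  v_{0} + v_{2} = 0 — sig = (2;())
  • {1,4}:  v_{1} + v_{4} = 0 — sig = (2;())
  • {3,8}:  v_{3} + v_{8} = 0 — sig = (2;())
  • {5,7}:  v_{5} + v_{7} = 0 — sig = (2;())
  • {0,7}:  v_{0} + v_{7} = v_{6} — sig = (2;(1))
  • {2,6}:  v_{2} + v_{6} = v_{7} — sig = (2;(1))
  • {5,6}:  v_{5} + v_{6} = v_{0} — sig = (2;(1))
  • {0,1}:  v_{0} + v_{1} = v_{7} + v_{8} — sig = (2;(1,1))
  • {1,3}:  v_{1} + v_{3} = v_{2} + v_{7} — sig = (2;(1,1))
  • {1,5}:  v_{1} + v_{5} = v_{2} + v_{8} — sig = (2;(1,1))
  • {2,4}:  v_{2} + v_{4} = v_{3} + v_{5} — sig = (2;(1,1))
  • {4,7}:  v_{4} + v_{7} = v_{0} + v_{3} — sig = (2;(1,1))
  • {4,8}:  v_{4} + v_{8} = v_{0} + v_{5} — sig = (2;(1,1))
  • {1,6}:  v_{1} + v_{6} = 2·v_{7} + v_{8} — sig = (2;(1,2))
  • {4,6}:  v_{4} + v_{6} = 2·v_{0} + v_{3} — sig = (2;(1,2))
  • {0,3,5}:  v_{0} + v_{3} + v_{5} = v_{4} — sig = (3;(1))
  • {2,7,8}:  v_{2} + v_{7} + v_{8} = v_{1} — sig = (3;(1))

Signatures (|P|; sorted positive RHS coefficients), sorted:
{ (2;()) ×4,  (2;(1)) ×3,  (2;(1,1)) ×6,  (2;(1,2)) ×2,  (3;(1)) ×2 }


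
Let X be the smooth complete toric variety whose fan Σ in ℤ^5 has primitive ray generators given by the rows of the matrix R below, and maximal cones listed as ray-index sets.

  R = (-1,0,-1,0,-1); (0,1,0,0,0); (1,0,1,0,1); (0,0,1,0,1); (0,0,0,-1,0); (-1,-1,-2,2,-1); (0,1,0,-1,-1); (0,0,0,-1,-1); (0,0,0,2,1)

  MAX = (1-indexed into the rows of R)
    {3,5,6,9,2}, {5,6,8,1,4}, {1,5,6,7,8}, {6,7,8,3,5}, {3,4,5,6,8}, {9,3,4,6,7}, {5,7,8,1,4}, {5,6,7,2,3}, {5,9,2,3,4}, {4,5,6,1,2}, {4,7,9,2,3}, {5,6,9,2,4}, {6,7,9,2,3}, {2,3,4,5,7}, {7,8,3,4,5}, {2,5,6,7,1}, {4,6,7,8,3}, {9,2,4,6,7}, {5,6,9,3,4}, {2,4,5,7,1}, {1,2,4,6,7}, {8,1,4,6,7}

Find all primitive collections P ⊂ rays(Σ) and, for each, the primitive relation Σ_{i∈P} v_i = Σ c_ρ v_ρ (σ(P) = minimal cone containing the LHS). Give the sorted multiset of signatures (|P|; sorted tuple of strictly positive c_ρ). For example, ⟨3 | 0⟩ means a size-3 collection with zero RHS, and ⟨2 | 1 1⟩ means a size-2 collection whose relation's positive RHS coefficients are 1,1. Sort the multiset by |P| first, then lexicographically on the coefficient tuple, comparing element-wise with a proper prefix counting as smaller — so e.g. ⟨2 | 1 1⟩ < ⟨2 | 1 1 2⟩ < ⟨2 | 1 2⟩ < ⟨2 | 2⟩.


Σ has 7 primitive collections:

  P={1,3}:  v_{1} + v_{3} = 0  ⇒ sig = ⟨2 | 0⟩
  P={2,8}:  v_{2} + v_{8} = v_{7}  ⇒ sig = ⟨2 | 1⟩
  P={1,9}:  v_{1} + v_{9} = v_{2} + v_{4} + v_{6}  ⇒ sig = ⟨2 | 1 1 1⟩
  P={8,9}:  v_{8} + v_{9} = v_{3} + v_{4} + v_{6} + v_{7}  ⇒ sig = ⟨2 | 1 1 1 1⟩
  P={5,7,9}:  v_{5} + v_{7} + v_{9} = v_{2}  ⇒ sig = ⟨3 | 1⟩
  P={2,3,4,6}:  v_{2} + v_{3} + v_{4} + v_{6} = v_{9}  ⇒ sig = ⟨4 | 1⟩
  P={4,5,6,7}:  v_{4} + v_{5} + v_{6} + v_{7} = v_{1}  ⇒ sig = ⟨4 | 1⟩

so the primitive-relation signature multiset is
[⟨2 | 0⟩, ⟨2 | 1⟩, ⟨2 | 1 1 1⟩, ⟨2 | 1 1 1 1⟩, ⟨3 | 1⟩, ⟨4 | 1⟩, ⟨4 | 1⟩]


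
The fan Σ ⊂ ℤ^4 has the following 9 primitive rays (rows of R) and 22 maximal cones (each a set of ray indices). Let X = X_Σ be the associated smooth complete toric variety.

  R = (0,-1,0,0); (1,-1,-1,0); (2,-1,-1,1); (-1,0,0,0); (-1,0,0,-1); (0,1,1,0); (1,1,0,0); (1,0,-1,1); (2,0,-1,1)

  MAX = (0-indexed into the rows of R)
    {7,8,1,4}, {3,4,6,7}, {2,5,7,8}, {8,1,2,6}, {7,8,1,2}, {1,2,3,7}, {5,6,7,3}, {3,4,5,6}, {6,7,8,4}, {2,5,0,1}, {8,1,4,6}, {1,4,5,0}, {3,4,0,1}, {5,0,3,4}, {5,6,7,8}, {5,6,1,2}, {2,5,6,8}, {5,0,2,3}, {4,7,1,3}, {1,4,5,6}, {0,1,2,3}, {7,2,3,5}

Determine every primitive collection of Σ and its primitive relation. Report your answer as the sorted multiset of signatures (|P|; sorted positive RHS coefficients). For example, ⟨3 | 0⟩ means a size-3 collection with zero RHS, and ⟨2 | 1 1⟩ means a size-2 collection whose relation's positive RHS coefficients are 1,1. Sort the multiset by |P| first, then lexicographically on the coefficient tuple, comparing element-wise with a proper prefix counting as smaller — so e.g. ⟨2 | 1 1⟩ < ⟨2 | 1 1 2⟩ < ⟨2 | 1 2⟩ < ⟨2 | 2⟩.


Σ has 14 primitive collections:

  • {0,8}:  v_{0} + v_{8} = v_{2}  ⟹  sig = ⟨2 | 1⟩
  • {2,4}:  v_{2} + v_{4} = v_{1}  ⟹  sig = ⟨2 | 1⟩
  • {3,8}:  v_{3} + v_{8} = v_{7}  ⟹  sig = ⟨2 | 1⟩
  • {0,6}:  v_{0} + v_{6} = v_{1} + v_{5}  ⟹  sig = ⟨2 | 1 1⟩
  • {0,7}:  v_{0} + v_{7} = v_{2} + v_{3}  ⟹  sig = ⟨2 | 1 1⟩
  • {1,3,5}:  v_{1} + v_{3} + v_{5} = 0  ⟹  sig = ⟨3 | 0⟩
  • {1,5,7}:  v_{1} + v_{5} + v_{7} = v_{8}  ⟹  sig = ⟨3 | 1⟩
  • {2,3,6}:  v_{2} + v_{3} + v_{6} = v_{8}  ⟹  sig = ⟨3 | 1⟩
  • {4,5,8}:  v_{4} + v_{5} + v_{8} = v_{6}  ⟹  sig = ⟨3 | 1⟩
  • {1,3,6}:  v_{1} + v_{3} + v_{6} = v_{4} + v_{8}  ⟹  sig = ⟨3 | 1 1⟩
  • {1,5,8}:  v_{1} + v_{5} + v_{8} = v_{2} + v_{6}  ⟹  sig = ⟨3 | 1 1⟩
  • {4,5,7}:  v_{4} + v_{5} + v_{7} = v_{3} + v_{6}  ⟹  sig = ⟨3 | 1 1⟩
  • {1,6,7}:  v_{1} + v_{6} + v_{7} = v_{4} + 2·v_{8}  ⟹  sig = ⟨3 | 1 2⟩
  • {2,6,7}:  v_{2} + v_{6} + v_{7} = 2·v_{8}  ⟹  sig = ⟨3 | 2⟩

so the primitive-relation signature multiset is
[⟨2 | 1⟩, ⟨2 | 1⟩, ⟨2 | 1⟩, ⟨2 | 1 1⟩, ⟨2 | 1 1⟩, ⟨3 | 0⟩, ⟨3 | 1⟩, ⟨3 | 1⟩, ⟨3 | 1⟩, ⟨3 | 1 1⟩, ⟨3 | 1 1⟩, ⟨3 | 1 1⟩, ⟨3 | 1 2⟩, ⟨3 | 2⟩]


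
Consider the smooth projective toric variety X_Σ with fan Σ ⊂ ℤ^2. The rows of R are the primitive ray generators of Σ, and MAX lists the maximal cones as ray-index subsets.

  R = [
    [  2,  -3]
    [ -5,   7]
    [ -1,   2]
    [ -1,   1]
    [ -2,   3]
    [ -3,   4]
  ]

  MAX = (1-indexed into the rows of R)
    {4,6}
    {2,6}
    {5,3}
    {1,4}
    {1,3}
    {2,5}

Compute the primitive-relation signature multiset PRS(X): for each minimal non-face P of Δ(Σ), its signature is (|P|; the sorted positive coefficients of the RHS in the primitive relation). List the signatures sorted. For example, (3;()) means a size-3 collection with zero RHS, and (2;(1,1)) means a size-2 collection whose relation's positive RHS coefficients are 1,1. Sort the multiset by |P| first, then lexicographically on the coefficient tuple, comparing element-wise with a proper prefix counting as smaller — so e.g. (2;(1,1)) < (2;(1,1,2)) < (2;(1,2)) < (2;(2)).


Δ(Σ) — 6 vertices, 9 min non-faces:

  P = {1,5}:  v_{1} + v_{5} = 0  so sig = (2;())
  P = {1,2}:  v_{1} + v_{2} = v_{6}  so sig = (2;(1))
  P = {1,6}:  v_{1} + v_{6} = v_{4}  so sig = (2;(1))
  P = {3,4}:  v_{3} + v_{4} = v_{5}  so sig = (2;(1))
  P = {4,5}:  v_{4} + v_{5} = v_{6}  so sig = (2;(1))
  P = {5,6}:  v_{5} + v_{6} = v_{2}  so sig = (2;(1))
  P = {2,4}:  v_{2} + v_{4} = 2·v_{6}  so sig = (2;(2))
  P = {3,6}:  v_{3} + v_{6} = 2·v_{5}  so sig = (2;(2))
  P = {2,3}:  v_{2} + v_{3} = 3·v_{5}  so sig = (2;(3))

Sorted signature multiset PRS(X):
[(2;()), (2;(1)), (2;(1)), (2;(1)), (2;(1)), (2;(1)), (2;(2)), (2;(2)), (2;(3))]


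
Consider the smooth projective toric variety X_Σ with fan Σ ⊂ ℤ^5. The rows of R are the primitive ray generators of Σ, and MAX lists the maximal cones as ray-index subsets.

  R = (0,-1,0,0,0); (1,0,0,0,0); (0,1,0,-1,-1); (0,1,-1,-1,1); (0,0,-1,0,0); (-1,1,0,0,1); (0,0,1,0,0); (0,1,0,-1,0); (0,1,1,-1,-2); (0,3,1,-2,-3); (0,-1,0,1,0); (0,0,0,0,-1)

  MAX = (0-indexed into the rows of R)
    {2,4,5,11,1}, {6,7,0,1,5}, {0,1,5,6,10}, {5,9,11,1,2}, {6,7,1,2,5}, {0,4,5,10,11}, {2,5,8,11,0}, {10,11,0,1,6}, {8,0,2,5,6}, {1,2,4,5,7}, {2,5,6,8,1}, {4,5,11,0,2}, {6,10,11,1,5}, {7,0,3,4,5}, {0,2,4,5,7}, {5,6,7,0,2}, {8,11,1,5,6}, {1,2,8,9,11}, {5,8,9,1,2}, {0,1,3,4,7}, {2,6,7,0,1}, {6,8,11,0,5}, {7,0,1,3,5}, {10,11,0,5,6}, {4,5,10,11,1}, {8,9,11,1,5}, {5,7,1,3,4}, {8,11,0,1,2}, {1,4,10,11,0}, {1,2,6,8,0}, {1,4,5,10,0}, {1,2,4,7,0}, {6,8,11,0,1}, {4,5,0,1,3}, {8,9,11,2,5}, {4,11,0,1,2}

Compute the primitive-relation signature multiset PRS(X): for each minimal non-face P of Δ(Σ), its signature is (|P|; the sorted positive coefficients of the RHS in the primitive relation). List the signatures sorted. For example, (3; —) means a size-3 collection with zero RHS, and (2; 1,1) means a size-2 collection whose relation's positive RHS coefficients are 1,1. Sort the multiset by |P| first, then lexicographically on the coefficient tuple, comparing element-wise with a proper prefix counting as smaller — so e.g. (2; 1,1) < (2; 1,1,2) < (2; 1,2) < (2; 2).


24 minimal non-faces of Δ(Σ) (on 12 rays):

  P={4,6}:  v_{4} + v_{6} = 0 — sig = (2; —)
  P={7,10}:  v_{7} + v_{10} = 0 — sig = (2; —)
  P={2,10}:  v_{2} + v_{10} = v_{11} — sig = (2; 1)
  P={7,11}:  v_{7} + v_{11} = v_{2} — sig = (2; 1)
  P={0,9}:  v_{0} + v_{9} = v_{2} + v_{8} — sig = (2; 1,1)
  P={3,8}:  v_{3} + v_{8} = v_{2} + v_{7} — sig = (2; 1,1)
  P={3,11}:  v_{3} + v_{11} = v_{4} + v_{7} — sig = (2; 1,1)
  P={4,8}:  v_{4} + v_{8} = v_{2} + v_{11} — sig = (2; 1,1)
  P={3,6}:  v_{3} + v_{6} = v_{0} + v_{1} + v_{5} + v_{7} — sig = (2; 1,1,1,1)
  P={3,10}:  v_{3} + v_{10} = v_{0} + v_{1} + v_{4} + v_{5} — sig = (2; 1,1,1,1)
  P={7,9}:  v_{7} + v_{9} = v_{1} + 2·v_{2} + v_{5} + v_{8} — sig = (2; 1,1,1,2)
  P={9,10}:  v_{9} + v_{10} = v_{1} + v_{5} + v_{8} + 2·v_{11} — sig = (2; 1,1,1,2)
  P={6,9}:  v_{6} + v_{9} = v_{1} + v_{5} + 2·v_{8} — sig = (2; 1,1,2)
  P={4,9}:  v_{4} + v_{9} = v_{1} + 2·v_{2} + v_{5} + 2·v_{11} — sig = (2; 1,1,2,2)
  P={3,9}:  v_{3} + v_{9} = v_{1} + 3·v_{2} + v_{5} — sig = (2; 1,1,3)
  P={2,3}:  v_{2} + v_{3} = v_{4} + 2·v_{7} — sig = (2; 1,2)
  P={7,8}:  v_{7} + v_{8} = 2·v_{2} + v_{6} — sig = (2; 1,2)
  P={8,10}:  v_{8} + v_{10} = v_{6} + 2·v_{11} — sig = (2; 1,2)
  P={2,6,11}:  v_{2} + v_{6} + v_{11} = v_{8} — sig = (3; 1)
  P={0,1,5,11}:  v_{0} + v_{1} + v_{5} + v_{11} = 0 — sig = (4; —)
  P={0,1,2,5}:  v_{0} + v_{1} + v_{2} + v_{5} = v_{7} — sig = (4; 1)
  P={0,1,5,8}:  v_{0} + v_{1} + v_{5} + v_{8} = v_{2} + v_{6} — sig = (4; 1,1)
  P={0,1,4,5,7}:  v_{0} + v_{1} + v_{4} + v_{5} + v_{7} = v_{3} — sig = (5; 1)
  P={1,2,5,8,11}:  v_{1} + v_{2} + v_{5} + v_{8} + v_{11} = v_{9} — sig = (5; 1)

Hence PRS(X_Σ) =
[(2; —), (2; —), (2; 1), (2; 1), (2; 1,1), (2; 1,1), (2; 1,1), (2; 1,1), (2; 1,1,1,1), (2; 1,1,1,1), (2; 1,1,1,2), (2; 1,1,1,2), (2; 1,1,2), (2; 1,1,2,2), (2; 1,1,3), (2; 1,2), (2; 1,2), (2; 1,2), (3; 1), (4; —), (4; 1), (4; 1,1), (5; 1), (5; 1)]
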